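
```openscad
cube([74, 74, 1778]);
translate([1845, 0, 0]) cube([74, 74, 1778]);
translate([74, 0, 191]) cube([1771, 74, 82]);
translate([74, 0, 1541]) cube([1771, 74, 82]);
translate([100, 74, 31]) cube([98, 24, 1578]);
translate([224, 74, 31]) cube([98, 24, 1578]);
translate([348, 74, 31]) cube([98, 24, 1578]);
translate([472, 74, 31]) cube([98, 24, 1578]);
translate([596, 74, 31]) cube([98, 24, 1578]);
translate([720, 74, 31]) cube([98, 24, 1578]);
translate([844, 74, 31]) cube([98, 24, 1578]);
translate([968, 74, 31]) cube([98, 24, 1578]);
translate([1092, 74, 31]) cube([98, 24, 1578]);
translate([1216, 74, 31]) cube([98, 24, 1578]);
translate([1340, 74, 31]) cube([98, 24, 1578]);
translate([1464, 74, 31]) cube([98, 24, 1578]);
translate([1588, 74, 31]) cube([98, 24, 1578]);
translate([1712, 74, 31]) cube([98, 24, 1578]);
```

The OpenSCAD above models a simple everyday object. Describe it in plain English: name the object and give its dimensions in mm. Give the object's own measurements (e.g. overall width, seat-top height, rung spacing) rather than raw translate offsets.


A fence section. Two 74×74 mm posts, 1778 mm tall, stand on the floor with a clear span of 1771 mm between their inner faces. Two horizontal rails of 74×82 mm section span the gap between the posts with their undersides at z = 191 mm and z = 1541 mm, flush with the posts' −y face. 14 pickets, each 98 mm wide, 24 mm thick and 1578 mm tall, are fixed to the +y face of the rails with their bottoms at z = 31 mm, spaced across the span with a 26 mm gap after the −x post and between neighbouring pickets, with 35 mm left before the +x post.


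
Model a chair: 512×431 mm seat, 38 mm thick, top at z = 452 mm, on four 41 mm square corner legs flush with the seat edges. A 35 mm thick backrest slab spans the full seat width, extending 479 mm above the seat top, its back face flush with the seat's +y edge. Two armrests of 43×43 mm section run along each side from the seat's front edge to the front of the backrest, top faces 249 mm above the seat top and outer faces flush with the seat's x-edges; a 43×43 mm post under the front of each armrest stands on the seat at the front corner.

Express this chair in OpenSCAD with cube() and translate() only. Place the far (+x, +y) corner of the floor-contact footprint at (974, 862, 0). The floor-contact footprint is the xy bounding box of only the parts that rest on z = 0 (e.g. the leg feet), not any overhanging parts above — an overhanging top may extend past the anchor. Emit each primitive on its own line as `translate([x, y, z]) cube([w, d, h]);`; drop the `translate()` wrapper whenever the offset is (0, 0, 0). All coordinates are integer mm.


translate([462, 431, 414]) cube([512, 431, 38]);
translate([462, 431, 0]) cube([41, 41, 414]);
translate([933, 431, 0]) cube([41, 41, 414]);
translate([462, 821, 0]) cube([41, 41, 414]);
translate([933, 821, 0]) cube([41, 41, 414]);
translate([462, 827, 452]) cube([512, 35, 479]);
translate([462, 431, 658]) cube([43, 396, 43]);
translate([931, 431, 658]) cube([43, 396, 43]);
translate([462, 431, 452]) cube([43, 43, 206]);
translate([931, 431, 452]) cube([43, 43, 206]);


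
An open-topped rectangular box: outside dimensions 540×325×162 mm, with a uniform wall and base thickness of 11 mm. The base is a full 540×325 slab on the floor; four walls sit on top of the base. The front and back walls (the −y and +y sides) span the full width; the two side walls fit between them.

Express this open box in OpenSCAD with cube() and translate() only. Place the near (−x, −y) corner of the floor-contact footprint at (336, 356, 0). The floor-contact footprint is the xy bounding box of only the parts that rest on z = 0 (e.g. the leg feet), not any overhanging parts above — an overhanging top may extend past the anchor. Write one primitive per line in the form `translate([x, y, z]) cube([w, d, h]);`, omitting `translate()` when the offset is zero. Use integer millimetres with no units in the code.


translate([336, 356, 0]) cube([540, 325, 11]);
translate([336, 356, 11]) cube([540, 11, 151]);
translate([336, 670, 11]) cube([540, 11, 151]);
translate([336, 367, 11]) cube([11, 303, 151]);
translate([865, 367, 11]) cube([11, 303, 151]);


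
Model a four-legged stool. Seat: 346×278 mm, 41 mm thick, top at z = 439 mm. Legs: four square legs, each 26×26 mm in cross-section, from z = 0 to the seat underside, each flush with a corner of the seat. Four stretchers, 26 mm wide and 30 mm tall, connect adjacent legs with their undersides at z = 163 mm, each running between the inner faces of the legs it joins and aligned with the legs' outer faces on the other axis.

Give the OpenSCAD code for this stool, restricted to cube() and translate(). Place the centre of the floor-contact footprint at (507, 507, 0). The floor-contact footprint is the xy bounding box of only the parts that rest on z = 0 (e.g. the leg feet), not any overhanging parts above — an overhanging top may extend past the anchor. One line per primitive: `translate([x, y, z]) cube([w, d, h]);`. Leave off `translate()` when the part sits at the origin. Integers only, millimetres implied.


translate([334, 368, 398]) cube([346, 278, 41]);
translate([334, 368, 0]) cube([26, 26, 398]);
translate([654, 368, 0]) cube([26, 26, 398]);
translate([334, 620, 0]) cube([26, 26, 398]);
translate([654, 620, 0]) cube([26, 26, 398]);
translate([360, 368, 163]) cube([294, 26, 30]);
translate([360, 620, 163]) cube([294, 26, 30]);
translate([334, 394, 163]) cube([26, 226, 30]);
translate([654, 394, 163]) cube([26, 226, 30]);


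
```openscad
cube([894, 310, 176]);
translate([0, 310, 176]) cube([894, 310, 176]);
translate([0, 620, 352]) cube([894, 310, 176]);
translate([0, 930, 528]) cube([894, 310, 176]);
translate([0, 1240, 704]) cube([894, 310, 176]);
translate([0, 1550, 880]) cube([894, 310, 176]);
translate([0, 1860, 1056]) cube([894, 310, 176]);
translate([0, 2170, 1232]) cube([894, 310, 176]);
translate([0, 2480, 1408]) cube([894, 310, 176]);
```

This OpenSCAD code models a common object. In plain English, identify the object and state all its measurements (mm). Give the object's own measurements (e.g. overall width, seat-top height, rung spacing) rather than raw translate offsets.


A straight staircase of 9 solid steps. Each step is 894 mm wide (x), 310 mm deep (y, the going) and 176 mm tall (the rise). The first step rests on the floor; each subsequent step sits one going further in +y and one rise higher in +z, directly behind and above the previous step with no overlap.


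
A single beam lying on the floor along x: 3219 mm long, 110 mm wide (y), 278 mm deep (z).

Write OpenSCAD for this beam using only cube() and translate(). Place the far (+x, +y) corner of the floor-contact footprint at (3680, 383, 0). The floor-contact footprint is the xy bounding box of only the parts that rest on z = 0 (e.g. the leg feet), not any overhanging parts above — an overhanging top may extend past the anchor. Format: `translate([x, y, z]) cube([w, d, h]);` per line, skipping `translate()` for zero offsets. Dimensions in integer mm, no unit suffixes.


translate([461, 273, 0]) cube([3219, 110, 278]);


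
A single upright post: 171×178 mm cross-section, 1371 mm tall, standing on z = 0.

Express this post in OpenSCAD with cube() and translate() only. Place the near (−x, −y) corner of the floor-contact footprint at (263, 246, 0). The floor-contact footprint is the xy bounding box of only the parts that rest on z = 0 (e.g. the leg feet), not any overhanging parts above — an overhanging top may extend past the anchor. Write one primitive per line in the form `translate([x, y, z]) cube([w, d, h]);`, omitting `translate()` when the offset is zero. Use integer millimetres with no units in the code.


translate([263, 246, 0]) cube([171, 178, 1371]);


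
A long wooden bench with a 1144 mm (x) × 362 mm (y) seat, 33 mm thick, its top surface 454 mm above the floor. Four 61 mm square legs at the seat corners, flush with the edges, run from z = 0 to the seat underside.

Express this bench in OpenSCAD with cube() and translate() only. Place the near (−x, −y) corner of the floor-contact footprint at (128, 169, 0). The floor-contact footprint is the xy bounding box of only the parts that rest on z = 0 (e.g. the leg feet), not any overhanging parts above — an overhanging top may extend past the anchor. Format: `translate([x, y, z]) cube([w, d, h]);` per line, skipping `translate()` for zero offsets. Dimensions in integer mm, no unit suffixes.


translate([128, 169, 421]) cube([1144, 362, 33]);
translate([128, 169, 0]) cube([61, 61, 421]);
translate([128, 470, 0]) cube([61, 61, 421]);
translate([1211, 169, 0]) cube([61, 61, 421]);
translate([1211, 470, 0]) cube([61, 61, 421]);


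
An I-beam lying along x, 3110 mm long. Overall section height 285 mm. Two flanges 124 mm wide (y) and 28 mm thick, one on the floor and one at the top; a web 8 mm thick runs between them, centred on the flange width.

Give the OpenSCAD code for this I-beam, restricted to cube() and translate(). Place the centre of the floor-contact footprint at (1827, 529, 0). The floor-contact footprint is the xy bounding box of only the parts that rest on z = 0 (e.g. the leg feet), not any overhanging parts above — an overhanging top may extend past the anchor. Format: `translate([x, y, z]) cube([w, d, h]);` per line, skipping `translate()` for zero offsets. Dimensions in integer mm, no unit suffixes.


translate([272, 467, 0]) cube([3110, 124, 28]);
translate([272, 525, 28]) cube([3110, 8, 229]);
translate([272, 467, 257]) cube([3110, 124, 28]);


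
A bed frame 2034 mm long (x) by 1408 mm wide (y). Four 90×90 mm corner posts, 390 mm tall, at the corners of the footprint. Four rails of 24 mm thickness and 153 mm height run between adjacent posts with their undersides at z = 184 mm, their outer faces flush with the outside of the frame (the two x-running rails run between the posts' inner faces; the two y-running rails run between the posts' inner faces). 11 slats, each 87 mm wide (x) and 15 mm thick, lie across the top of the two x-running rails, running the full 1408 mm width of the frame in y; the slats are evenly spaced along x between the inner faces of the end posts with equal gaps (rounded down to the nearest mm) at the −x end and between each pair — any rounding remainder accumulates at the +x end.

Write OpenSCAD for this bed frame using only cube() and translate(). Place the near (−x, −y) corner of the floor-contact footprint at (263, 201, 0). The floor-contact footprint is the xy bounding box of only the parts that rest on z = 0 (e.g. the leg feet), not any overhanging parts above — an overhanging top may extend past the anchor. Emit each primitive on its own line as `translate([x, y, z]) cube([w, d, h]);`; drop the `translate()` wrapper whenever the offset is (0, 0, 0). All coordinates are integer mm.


translate([263, 201, 0]) cube([90, 90, 390]);
translate([263, 1519, 0]) cube([90, 90, 390]);
translate([2207, 201, 0]) cube([90, 90, 390]);
translate([2207, 1519, 0]) cube([90, 90, 390]);
translate([353, 201, 184]) cube([1854, 24, 153]);
translate([353, 1585, 184]) cube([1854, 24, 153]);
translate([263, 291, 184]) cube([24, 1228, 153]);
translate([2273, 291, 184]) cube([24, 1228, 153]);
translate([427, 201, 337]) cube([87, 1408, 15]);
translate([588, 201, 337]) cube([87, 1408, 15]);
translate([749, 201, 337]) cube([87, 1408, 15]);
translate([910, 201, 337]) cube([87, 1408, 15]);
translate([1071, 201, 337]) cube([87, 1408, 15]);
translate([1232, 201, 337]) cube([87, 1408, 15]);
translate([1393, 201, 337]) cube([87, 1408, 15]);
translate([1554, 201, 337]) cube([87, 1408, 15]);
translate([1715, 201, 337]) cube([87, 1408, 15]);
translate([1876, 201, 337]) cube([87, 1408, 15]);
translate([2037, 201, 337]) cube([87, 1408, 15]);


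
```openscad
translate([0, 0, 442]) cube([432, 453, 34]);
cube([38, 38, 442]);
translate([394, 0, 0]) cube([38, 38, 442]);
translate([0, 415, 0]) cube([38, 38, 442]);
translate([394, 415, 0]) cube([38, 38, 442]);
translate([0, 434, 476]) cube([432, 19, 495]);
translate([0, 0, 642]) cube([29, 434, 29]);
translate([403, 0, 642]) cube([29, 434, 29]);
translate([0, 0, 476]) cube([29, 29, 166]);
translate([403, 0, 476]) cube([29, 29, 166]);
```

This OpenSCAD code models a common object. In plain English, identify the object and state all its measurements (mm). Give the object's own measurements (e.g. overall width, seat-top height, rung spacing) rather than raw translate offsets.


A chair. The seat is a 432×453×34 mm slab with its top at z = 476 mm, on four 38×38 mm corner legs (flush with the seat edges, standing on z = 0). A flat backrest 19 mm thick, 495 mm tall, spans the full seat width and rises from the seat top along its +y edge, rear face flush with the rear of the seat. Two armrests of 29×29 mm section run along each side from the seat's front edge to the front of the backrest, top faces 195 mm above the seat top and outer faces flush with the seat's x-edges; a 29×29 mm post under the front of each armrest stands on the seat at the front corner.


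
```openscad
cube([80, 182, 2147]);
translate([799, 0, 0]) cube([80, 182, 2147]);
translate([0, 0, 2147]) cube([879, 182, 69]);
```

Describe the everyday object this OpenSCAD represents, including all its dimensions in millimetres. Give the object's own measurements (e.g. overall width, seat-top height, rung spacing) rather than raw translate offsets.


A door frame. The clear opening is 719 mm wide and 2147 mm high. Two 80 mm wide jambs, 182 mm deep, stand either side of the opening from the floor to the top of the opening. A 69 mm thick head sits across the top of both jambs, spanning the full outside width of the frame.


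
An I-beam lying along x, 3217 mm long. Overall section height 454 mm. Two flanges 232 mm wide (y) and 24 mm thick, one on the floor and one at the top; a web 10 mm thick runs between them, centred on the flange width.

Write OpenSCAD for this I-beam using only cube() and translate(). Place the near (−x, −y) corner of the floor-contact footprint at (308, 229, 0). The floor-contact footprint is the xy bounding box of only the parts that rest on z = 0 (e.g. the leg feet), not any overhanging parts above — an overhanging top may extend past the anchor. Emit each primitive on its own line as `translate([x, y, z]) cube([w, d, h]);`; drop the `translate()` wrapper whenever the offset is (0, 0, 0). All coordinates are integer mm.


translate([308, 229, 0]) cube([3217, 232, 24]);
translate([308, 340, 24]) cube([3217, 10, 406]);
translate([308, 229, 430]) cube([3217, 232, 24]);


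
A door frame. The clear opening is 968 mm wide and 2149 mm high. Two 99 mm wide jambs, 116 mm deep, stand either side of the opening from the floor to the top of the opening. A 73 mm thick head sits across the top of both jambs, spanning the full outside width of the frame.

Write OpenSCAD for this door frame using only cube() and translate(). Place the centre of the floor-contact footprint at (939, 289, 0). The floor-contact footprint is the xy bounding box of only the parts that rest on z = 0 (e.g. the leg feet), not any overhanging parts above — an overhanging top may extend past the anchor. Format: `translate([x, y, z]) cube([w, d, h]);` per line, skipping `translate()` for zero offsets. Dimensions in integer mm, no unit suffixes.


translate([356, 231, 0]) cube([99, 116, 2149]);
translate([1423, 231, 0]) cube([99, 116, 2149]);
translate([356, 231, 2149]) cube([1166, 116, 73]);


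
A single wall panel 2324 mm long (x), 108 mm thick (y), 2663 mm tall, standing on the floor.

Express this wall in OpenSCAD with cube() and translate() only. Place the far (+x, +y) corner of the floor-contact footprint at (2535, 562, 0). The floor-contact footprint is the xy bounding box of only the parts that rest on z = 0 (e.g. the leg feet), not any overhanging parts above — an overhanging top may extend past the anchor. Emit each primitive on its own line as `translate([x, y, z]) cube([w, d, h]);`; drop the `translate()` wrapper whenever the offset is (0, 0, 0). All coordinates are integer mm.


translate([211, 454, 0]) cube([2324, 108, 2663]);


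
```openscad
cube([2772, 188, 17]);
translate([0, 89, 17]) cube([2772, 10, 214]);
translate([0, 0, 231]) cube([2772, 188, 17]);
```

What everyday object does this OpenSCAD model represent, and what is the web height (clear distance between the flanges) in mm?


An I-beam. The web height is 214 mm.

Two wide flanges with a thin centred web — an I-beam. Overall 248 mm minus two 17 mm flanges gives a web of 248 − 2·17 = 214 mm.


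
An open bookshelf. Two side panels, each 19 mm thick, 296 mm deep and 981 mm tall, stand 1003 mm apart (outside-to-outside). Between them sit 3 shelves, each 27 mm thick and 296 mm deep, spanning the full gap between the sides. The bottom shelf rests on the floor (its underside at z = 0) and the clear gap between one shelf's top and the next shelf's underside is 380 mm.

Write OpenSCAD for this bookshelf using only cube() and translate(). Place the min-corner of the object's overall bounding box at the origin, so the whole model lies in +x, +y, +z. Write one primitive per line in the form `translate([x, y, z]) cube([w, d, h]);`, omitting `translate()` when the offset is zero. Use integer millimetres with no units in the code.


cube([19, 296, 981]);
translate([984, 0, 0]) cube([19, 296, 981]);
translate([19, 0, 0]) cube([965, 296, 27]);
translate([19, 0, 407]) cube([965, 296, 27]);
translate([19, 0, 814]) cube([965, 296, 27]);


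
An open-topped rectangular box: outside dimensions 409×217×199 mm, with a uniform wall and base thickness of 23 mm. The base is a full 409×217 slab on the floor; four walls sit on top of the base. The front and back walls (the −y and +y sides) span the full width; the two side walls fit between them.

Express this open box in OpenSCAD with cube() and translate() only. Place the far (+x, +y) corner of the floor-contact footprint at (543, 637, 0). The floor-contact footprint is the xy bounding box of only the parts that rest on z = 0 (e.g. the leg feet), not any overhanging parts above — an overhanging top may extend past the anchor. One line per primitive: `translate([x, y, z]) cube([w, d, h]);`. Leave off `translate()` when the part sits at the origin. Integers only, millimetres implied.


translate([134, 420, 0]) cube([409, 217, 23]);
translate([134, 420, 23]) cube([409, 23, 176]);
translate([134, 614, 23]) cube([409, 23, 176]);
translate([134, 443, 23]) cube([23, 171, 176]);
translate([520, 443, 23]) cube([23, 171, 176]);


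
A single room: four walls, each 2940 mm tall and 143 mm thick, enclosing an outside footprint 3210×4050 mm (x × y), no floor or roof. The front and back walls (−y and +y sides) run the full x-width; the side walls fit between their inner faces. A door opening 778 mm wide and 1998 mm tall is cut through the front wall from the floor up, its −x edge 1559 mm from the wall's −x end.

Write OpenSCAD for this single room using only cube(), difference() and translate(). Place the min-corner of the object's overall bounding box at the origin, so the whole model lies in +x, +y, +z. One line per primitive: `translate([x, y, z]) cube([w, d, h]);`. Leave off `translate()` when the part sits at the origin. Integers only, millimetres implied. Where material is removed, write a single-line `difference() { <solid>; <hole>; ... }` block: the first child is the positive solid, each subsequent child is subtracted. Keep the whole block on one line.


difference() { cube([3210, 143, 2940]); translate([1559, 0, 0]) cube([778, 143, 1998]); }
translate([0, 3907, 0]) cube([3210, 143, 2940]);
translate([0, 143, 0]) cube([143, 3764, 2940]);
translate([3067, 143, 0]) cube([143, 3764, 2940]);


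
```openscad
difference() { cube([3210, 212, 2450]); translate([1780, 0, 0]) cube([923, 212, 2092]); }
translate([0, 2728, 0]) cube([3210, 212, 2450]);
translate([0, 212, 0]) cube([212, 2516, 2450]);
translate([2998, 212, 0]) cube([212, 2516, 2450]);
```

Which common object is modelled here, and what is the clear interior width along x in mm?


A single room. The interior width is 2786 mm.

Four walls enclosing a rectangle with a door in the front wall — a room. Outside width 3210 minus two 212 mm walls gives 2786 mm.


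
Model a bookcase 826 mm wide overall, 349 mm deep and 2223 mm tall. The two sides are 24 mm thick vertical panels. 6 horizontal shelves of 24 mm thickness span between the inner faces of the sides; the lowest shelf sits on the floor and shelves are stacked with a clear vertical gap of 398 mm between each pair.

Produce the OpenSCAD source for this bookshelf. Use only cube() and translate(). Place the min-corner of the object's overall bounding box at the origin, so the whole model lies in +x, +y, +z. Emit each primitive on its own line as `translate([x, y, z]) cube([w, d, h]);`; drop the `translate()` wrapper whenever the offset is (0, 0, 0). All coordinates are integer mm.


cube([24, 349, 2223]);
translate([802, 0, 0]) cube([24, 349, 2223]);
translate([24, 0, 0]) cube([778, 349, 24]);
translate([24, 0, 422]) cube([778, 349, 24]);
translate([24, 0, 844]) cube([778, 349, 24]);
translate([24, 0, 1266]) cube([778, 349, 24]);
translate([24, 0, 1688]) cube([778, 349, 24]);
translate([24, 0, 2110]) cube([778, 349, 24]);


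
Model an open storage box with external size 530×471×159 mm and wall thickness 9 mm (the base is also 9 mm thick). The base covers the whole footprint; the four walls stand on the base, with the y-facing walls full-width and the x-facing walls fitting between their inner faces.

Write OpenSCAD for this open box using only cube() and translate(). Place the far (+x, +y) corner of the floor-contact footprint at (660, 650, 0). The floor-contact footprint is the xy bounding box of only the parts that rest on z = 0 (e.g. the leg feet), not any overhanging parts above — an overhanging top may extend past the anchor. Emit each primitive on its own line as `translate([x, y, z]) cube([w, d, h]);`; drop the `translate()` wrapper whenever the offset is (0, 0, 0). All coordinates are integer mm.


translate([130, 179, 0]) cube([530, 471, 9]);
translate([130, 179, 9]) cube([530, 9, 150]);
translate([130, 641, 9]) cube([530, 9, 150]);
translate([130, 188, 9]) cube([9, 453, 150]);
translate([651, 188, 9]) cube([9, 453, 150]);


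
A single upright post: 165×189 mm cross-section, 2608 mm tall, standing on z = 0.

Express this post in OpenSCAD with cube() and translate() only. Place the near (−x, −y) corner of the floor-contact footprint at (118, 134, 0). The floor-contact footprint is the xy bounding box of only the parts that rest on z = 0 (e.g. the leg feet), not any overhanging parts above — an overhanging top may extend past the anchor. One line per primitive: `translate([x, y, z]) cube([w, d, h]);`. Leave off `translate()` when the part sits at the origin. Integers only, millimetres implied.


translate([118, 134, 0]) cube([165, 189, 2608]);


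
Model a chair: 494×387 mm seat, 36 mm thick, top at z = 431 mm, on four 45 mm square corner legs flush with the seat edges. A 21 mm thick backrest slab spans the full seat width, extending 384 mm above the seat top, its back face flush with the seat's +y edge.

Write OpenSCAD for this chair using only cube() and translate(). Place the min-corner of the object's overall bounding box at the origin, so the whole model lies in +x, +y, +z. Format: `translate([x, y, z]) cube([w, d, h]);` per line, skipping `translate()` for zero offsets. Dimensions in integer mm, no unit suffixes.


// leg_h = 431 - 36 = 395
translate([0, 0, 395]) cube([494, 387, 36]);
cube([45, 45, 395]);
translate([449, 0, 0]) cube([45, 45, 395]);
translate([0, 342, 0]) cube([45, 45, 395]);
translate([449, 342, 0]) cube([45, 45, 395]);
translate([0, 366, 431]) cube([494, 21, 384]);


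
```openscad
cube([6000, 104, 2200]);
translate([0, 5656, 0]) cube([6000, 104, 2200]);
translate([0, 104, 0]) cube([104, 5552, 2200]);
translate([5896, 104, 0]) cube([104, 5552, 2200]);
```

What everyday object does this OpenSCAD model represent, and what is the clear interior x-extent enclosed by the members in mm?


A house (or room) frame. The interior width is 5792 mm.

Four 2200 mm walls enclosing a rectangle with no floor or roof — a room or house frame. Outside width is 6000 mm and wall thickness is 104 mm, so the interior width is 6000 − 2 × 104 = 5792 mm.


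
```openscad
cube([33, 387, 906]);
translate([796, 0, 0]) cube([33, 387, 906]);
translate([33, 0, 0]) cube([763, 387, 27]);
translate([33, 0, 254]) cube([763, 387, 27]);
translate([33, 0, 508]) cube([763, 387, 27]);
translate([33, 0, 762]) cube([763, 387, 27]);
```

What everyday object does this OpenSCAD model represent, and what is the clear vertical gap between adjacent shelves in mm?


A bookshelf. The clear shelf gap is 227 mm.

Two tall side panels with 4 horizontal boards between them — a bookshelf. The first two shelf undersides are at z = 0 and z = 254; with shelf thickness 27, the clear gap is 254 − 0 − 27 = 227 mm.


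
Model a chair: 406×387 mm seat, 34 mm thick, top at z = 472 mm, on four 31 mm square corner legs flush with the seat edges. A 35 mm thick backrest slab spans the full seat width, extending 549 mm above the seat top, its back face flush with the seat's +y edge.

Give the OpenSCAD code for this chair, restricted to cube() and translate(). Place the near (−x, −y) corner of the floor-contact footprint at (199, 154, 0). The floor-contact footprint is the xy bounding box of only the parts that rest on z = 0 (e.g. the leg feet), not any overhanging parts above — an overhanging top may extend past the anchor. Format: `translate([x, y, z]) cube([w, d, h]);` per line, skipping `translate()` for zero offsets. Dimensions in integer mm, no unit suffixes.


translate([199, 154, 438]) cube([406, 387, 34]);
translate([199, 154, 0]) cube([31, 31, 438]);
translate([574, 154, 0]) cube([31, 31, 438]);
translate([199, 510, 0]) cube([31, 31, 438]);
translate([574, 510, 0]) cube([31, 31, 438]);
translate([199, 506, 472]) cube([406, 35, 549]);


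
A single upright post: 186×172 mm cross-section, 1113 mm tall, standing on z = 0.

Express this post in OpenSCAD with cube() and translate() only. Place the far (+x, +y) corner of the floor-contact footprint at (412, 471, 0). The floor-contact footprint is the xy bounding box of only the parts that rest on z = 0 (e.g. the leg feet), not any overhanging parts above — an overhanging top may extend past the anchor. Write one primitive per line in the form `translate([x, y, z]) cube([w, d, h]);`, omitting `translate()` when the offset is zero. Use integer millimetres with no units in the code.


translate([226, 299, 0]) cube([186, 172, 1113]);


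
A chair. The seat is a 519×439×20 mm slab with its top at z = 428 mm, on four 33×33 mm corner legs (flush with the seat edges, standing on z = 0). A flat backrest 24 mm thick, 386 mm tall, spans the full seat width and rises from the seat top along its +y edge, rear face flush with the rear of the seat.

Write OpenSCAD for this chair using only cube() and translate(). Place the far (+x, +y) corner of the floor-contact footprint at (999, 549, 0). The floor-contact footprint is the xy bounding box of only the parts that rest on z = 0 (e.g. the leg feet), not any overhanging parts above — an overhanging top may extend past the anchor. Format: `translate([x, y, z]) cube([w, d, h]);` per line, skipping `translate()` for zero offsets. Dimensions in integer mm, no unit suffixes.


// leg_h = 428 - 20 = 408
translate([480, 110, 408]) cube([519, 439, 20]);
translate([480, 110, 0]) cube([33, 33, 408]);
translate([966, 110, 0]) cube([33, 33, 408]);
translate([480, 516, 0]) cube([33, 33, 408]);
translate([966, 516, 0]) cube([33, 33, 408]);
translate([480, 525, 428]) cube([519, 24, 386]);


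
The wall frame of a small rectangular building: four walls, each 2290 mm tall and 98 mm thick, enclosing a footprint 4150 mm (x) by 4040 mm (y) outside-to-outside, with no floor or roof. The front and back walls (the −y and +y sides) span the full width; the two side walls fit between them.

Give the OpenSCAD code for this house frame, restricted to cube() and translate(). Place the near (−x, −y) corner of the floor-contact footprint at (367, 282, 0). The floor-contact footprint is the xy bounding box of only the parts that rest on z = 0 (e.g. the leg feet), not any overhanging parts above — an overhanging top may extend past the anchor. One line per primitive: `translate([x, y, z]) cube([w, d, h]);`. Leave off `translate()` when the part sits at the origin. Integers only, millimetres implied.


translate([367, 282, 0]) cube([4150, 98, 2290]);
translate([367, 4224, 0]) cube([4150, 98, 2290]);
translate([367, 380, 0]) cube([98, 3844, 2290]);
translate([4419, 380, 0]) cube([98, 3844, 2290]);


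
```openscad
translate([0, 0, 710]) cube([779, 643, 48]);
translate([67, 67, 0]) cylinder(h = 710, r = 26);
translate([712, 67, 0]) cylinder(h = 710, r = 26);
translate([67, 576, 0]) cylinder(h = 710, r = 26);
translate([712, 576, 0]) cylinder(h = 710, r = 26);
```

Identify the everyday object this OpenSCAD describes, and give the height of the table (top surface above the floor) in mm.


A table. The table height is 758 mm.

A 779×643×48 slab sits at z = 710 on four Ø52 mm round legs — a table. The top surface is at 710 + 48 = 758 mm.


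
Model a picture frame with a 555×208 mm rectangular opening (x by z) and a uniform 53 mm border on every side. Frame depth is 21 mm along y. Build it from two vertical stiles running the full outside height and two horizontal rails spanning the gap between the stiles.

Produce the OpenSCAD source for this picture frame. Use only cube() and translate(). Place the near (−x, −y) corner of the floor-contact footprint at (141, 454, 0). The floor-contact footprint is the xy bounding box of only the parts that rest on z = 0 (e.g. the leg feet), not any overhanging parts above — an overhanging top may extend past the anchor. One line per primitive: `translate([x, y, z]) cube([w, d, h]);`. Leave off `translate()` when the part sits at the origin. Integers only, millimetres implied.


translate([141, 454, 0]) cube([53, 21, 314]);
translate([749, 454, 0]) cube([53, 21, 314]);
translate([194, 454, 0]) cube([555, 21, 53]);
translate([194, 454, 261]) cube([555, 21, 53]);


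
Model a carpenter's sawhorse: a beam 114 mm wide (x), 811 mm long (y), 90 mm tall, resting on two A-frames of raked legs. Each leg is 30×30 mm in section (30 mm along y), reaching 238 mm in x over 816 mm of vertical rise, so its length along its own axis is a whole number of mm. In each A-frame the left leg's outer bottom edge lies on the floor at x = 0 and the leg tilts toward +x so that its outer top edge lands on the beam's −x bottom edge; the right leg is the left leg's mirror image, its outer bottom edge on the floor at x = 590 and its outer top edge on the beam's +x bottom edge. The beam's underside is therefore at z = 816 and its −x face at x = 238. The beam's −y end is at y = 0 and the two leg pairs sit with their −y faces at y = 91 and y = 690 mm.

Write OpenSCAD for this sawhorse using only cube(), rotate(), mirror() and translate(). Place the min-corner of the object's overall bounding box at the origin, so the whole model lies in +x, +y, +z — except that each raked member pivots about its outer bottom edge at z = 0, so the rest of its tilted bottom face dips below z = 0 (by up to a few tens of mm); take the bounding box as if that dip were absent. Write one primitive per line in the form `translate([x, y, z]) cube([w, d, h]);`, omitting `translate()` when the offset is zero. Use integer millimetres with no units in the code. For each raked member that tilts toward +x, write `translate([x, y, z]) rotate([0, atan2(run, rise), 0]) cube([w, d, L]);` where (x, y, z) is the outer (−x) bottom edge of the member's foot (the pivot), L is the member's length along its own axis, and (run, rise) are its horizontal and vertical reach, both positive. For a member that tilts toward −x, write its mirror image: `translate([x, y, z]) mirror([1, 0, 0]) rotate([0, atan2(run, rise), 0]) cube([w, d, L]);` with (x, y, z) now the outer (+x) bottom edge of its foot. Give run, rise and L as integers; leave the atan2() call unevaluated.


translate([238, 0, 816]) cube([114, 811, 90]);
translate([0, 91, 0]) rotate([0, atan2(238, 816), 0]) cube([30, 30, 850]);
translate([590, 91, 0]) mirror([1, 0, 0]) rotate([0, atan2(238, 816), 0]) cube([30, 30, 850]);
translate([0, 690, 0]) rotate([0, atan2(238, 816), 0]) cube([30, 30, 850]);
translate([590, 690, 0]) mirror([1, 0, 0]) rotate([0, atan2(238, 816), 0]) cube([30, 30, 850]);


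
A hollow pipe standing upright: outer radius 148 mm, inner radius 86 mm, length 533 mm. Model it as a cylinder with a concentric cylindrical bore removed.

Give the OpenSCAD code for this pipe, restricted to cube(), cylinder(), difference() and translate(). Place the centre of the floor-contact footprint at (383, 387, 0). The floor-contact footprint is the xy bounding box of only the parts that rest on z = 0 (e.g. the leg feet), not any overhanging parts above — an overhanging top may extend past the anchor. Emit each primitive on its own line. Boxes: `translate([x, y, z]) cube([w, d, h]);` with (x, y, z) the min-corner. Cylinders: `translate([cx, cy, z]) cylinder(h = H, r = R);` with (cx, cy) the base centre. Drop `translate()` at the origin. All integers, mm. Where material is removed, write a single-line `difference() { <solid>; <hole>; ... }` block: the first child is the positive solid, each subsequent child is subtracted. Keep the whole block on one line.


difference() { translate([383, 387, 0]) cylinder(h = 533, r = 148); translate([383, 387, 0]) cylinder(h = 533, r = 86); }


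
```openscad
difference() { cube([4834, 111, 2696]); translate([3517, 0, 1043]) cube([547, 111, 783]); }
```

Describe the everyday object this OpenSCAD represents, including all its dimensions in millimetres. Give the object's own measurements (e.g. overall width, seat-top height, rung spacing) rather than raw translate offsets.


A wall 4834 mm long (x), 111 mm thick (y), 2696 mm tall, with a rectangular window opening cut through it. The opening is 547 mm wide and 783 mm tall; its sill is at z = 1043 mm and its near (−x) edge is 3517 mm from the wall's −x end. The opening passes through the full wall thickness.


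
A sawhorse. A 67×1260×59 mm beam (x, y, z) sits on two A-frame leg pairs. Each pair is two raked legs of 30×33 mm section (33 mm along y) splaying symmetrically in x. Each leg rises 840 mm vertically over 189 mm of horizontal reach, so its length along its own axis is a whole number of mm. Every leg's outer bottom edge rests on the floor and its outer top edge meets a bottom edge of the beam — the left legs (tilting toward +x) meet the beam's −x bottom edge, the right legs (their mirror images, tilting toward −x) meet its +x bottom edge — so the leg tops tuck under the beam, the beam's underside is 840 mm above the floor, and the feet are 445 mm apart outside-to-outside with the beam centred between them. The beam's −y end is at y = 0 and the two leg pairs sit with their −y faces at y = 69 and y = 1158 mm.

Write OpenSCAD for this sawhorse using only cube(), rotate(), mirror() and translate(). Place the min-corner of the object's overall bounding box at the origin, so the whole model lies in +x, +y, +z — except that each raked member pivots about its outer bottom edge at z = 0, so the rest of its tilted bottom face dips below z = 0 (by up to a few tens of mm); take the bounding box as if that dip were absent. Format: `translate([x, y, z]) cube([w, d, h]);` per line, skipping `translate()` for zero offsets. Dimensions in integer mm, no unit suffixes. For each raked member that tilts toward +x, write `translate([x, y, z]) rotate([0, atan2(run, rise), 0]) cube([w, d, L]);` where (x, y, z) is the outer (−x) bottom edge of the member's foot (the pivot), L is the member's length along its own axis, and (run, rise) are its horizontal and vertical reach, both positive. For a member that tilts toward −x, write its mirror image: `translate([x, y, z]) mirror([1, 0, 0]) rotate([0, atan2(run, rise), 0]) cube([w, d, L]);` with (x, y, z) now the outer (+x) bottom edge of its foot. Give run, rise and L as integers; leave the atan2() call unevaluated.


translate([189, 0, 840]) cube([67, 1260, 59]);
translate([0, 69, 0]) rotate([0, atan2(189, 840), 0]) cube([30, 33, 861]);
translate([445, 69, 0]) mirror([1, 0, 0]) rotate([0, atan2(189, 840), 0]) cube([30, 33, 861]);
translate([0, 1158, 0]) rotate([0, atan2(189, 840), 0]) cube([30, 33, 861]);
translate([445, 1158, 0]) mirror([1, 0, 0]) rotate([0, atan2(189, 840), 0]) cube([30, 33, 861]);


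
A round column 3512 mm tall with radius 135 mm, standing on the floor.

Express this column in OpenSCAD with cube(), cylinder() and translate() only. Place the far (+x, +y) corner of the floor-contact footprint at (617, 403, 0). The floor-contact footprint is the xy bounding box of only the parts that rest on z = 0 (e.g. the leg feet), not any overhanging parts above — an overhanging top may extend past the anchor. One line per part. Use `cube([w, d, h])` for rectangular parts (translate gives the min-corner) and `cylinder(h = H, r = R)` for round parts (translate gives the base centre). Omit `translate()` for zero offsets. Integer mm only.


translate([482, 268, 0]) cylinder(h = 3512, r = 135);


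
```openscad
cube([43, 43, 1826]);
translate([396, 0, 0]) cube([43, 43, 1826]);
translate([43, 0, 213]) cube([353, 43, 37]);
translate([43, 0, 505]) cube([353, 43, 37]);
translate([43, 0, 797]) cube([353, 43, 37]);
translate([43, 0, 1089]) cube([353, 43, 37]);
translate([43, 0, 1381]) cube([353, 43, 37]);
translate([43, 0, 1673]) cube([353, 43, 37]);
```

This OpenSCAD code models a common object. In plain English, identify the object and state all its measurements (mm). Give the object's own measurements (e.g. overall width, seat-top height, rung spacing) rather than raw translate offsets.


A straight ladder. Two 43×43 mm vertical rails, 1826 mm tall, stand 439 mm apart (outside-to-outside) with their front faces coplanar on the −y side. 6 rungs, each 43 mm deep and 37 mm tall, span between the inner faces of the rails, front faces flush with the rails. The lowest rung's underside is at z = 213 mm and rungs are spaced 292 mm apart (underside to underside).


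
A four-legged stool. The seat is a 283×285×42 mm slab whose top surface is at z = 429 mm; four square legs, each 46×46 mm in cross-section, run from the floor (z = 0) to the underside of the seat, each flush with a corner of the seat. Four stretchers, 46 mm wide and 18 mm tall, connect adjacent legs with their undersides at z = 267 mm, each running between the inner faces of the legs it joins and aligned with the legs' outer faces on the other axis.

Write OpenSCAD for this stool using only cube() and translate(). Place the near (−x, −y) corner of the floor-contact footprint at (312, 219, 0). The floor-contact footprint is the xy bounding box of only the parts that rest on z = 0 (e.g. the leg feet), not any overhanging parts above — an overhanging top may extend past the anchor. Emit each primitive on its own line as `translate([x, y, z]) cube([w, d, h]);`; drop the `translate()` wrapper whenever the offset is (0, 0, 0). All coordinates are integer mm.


translate([312, 219, 387]) cube([283, 285, 42]);
translate([312, 219, 0]) cube([46, 46, 387]);
translate([549, 219, 0]) cube([46, 46, 387]);
translate([312, 458, 0]) cube([46, 46, 387]);
translate([549, 458, 0]) cube([46, 46, 387]);
translate([358, 219, 267]) cube([191, 46, 18]);
translate([358, 458, 267]) cube([191, 46, 18]);
translate([312, 265, 267]) cube([46, 193, 18]);
translate([549, 265, 267]) cube([46, 193, 18]);


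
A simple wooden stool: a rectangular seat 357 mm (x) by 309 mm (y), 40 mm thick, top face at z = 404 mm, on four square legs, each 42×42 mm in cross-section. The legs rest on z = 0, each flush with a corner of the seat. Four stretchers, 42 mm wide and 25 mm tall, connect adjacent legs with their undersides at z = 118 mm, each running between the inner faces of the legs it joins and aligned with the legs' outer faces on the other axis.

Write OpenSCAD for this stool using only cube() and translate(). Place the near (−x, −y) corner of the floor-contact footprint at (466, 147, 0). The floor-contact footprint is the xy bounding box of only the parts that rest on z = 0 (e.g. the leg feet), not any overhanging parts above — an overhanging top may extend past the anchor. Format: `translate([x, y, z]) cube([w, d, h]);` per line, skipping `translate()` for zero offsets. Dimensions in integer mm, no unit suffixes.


translate([466, 147, 364]) cube([357, 309, 40]);
translate([466, 147, 0]) cube([42, 42, 364]);
translate([781, 147, 0]) cube([42, 42, 364]);
translate([466, 414, 0]) cube([42, 42, 364]);
translate([781, 414, 0]) cube([42, 42, 364]);
translate([508, 147, 118]) cube([273, 42, 25]);
translate([508, 414, 118]) cube([273, 42, 25]);
translate([466, 189, 118]) cube([42, 225, 25]);
translate([781, 189, 118]) cube([42, 225, 25]);
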